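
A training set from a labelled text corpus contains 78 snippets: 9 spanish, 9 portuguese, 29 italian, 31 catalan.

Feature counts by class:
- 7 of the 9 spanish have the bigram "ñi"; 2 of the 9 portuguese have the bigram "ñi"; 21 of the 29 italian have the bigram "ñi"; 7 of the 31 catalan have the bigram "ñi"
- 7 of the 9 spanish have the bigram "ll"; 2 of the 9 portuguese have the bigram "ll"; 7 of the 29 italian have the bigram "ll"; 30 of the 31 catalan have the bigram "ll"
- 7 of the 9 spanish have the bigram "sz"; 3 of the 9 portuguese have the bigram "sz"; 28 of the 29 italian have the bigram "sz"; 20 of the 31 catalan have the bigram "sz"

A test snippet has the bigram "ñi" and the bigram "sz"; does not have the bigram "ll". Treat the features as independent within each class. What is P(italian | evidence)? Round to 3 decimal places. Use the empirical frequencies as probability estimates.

spanish: (9/78) × (7/9) × (2/9) × (7/9) ≈ 0.0155112
portuguese: (9/78) × (2/9) × (7/9) × (3/9) ≈ 0.00664767
italian: (29/78) × (21/29) × (22/29) × (28/29) ≈ 0.197201
catalan: (31/78) × (7/31) × (1/31) × (20/31) ≈ 0.00186771
P(italian | x) = 0.197201 / 0.22122758 ≈ 0.891

0.891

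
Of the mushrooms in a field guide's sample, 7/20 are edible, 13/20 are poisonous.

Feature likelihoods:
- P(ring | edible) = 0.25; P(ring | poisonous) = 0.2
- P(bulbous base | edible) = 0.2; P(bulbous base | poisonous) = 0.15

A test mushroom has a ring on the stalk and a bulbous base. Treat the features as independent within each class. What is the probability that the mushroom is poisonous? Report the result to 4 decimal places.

0.5270

edible: 0.35 × 0.25 × 0.2 = 0.0175
poisonous: 0.65 × 0.2 × 0.15 = 0.0195
P(poisonous | x) = 0.0195 / 0.037 ≈ 0.5270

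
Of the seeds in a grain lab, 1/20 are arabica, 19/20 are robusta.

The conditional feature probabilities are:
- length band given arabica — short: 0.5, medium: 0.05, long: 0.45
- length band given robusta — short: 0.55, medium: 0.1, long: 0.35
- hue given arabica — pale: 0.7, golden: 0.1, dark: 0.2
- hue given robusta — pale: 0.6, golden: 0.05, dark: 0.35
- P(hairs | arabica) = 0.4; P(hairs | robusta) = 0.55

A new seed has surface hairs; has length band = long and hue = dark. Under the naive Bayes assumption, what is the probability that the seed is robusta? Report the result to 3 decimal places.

0.973

arabica: 0.05 × 0.45 × 0.2 × 0.4 = 0.0018
robusta: 0.95 × 0.35 × 0.35 × 0.55 = 0.06400625
P(robusta | x) = 0.06400625 / 0.06580625 ≈ 0.973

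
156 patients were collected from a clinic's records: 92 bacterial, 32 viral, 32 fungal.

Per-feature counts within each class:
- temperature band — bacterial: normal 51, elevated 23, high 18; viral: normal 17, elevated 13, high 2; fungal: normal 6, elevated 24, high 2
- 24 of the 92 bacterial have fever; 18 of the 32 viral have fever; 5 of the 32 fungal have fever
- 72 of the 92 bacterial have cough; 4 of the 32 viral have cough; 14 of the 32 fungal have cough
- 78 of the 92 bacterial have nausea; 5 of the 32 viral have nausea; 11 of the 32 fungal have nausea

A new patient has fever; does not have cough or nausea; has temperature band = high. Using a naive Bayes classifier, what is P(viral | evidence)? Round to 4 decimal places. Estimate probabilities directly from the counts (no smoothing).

bacterial: (92/156) × (18/92) × (24/92) × (20/92) × (14/92) ≈ 0.000995758
viral: (32/156) × (2/32) × (18/32) × (28/32) × (27/32) ≈ 0.00532414
fungal: (32/156) × (2/32) × (5/32) × (18/32) × (21/32) ≈ 0.000739464
P(viral | x) = 0.00532414 / 0.007059362 ≈ 0.7542

0.7542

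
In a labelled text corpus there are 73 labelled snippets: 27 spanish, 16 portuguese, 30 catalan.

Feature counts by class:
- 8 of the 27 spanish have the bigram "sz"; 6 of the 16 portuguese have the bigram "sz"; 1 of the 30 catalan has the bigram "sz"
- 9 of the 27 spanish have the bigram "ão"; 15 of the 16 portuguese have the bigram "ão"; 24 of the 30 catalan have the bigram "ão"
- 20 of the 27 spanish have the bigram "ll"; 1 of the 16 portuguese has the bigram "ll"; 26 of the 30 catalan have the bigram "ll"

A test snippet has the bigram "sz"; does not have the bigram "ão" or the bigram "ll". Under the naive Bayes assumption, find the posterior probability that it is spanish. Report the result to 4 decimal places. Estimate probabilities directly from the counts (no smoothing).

0.7852

spanish: (27/73) × (8/27) × (18/27) × (7/27) ≈ 0.0189413
portuguese: (16/73) × (6/16) × (1/16) × (15/16) ≈ 0.00481592
catalan: (30/73) × (1/30) × (6/30) × (4/30) ≈ 0.000365297
P(spanish | x) = 0.0189413 / 0.024122517 ≈ 0.7852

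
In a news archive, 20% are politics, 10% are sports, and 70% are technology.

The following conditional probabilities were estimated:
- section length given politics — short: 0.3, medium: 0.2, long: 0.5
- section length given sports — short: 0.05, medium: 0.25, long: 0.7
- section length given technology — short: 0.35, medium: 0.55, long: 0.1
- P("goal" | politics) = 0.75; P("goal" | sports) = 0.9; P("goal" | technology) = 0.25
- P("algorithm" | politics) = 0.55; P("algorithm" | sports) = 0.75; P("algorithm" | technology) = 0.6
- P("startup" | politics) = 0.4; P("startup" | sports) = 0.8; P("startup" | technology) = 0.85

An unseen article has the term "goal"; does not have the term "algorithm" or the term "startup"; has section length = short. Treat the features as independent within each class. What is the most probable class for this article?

politics

politics: 0.2 × 0.3 × 0.75 × (1−0.55) × (1−0.4) = 0.01215
sports: 0.1 × 0.05 × 0.9 × (1−0.75) × (1−0.8) = 0.000225
technology: 0.7 × 0.35 × 0.25 × (1−0.6) × (1−0.85) = 0.003675
Highest score → politics.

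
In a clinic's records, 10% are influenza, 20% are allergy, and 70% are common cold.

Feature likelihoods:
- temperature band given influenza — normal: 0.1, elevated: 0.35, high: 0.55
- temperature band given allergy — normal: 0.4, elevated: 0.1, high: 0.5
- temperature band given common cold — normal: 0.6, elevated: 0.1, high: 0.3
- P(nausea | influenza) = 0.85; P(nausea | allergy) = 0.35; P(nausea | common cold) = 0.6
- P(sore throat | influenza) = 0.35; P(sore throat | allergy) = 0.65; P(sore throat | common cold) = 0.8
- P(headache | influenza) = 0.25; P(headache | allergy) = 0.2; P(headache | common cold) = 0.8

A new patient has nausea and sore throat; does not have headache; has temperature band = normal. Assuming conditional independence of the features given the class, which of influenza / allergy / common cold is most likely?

influenza: 0.1 × 0.1 × 0.85 × 0.35 × (1−0.25) = 0.00223125
allergy: 0.2 × 0.4 × 0.35 × 0.65 × (1−0.2) = 0.01456
common cold: 0.7 × 0.6 × 0.6 × 0.8 × (1−0.8) = 0.04032
Highest score → common cold.

common cold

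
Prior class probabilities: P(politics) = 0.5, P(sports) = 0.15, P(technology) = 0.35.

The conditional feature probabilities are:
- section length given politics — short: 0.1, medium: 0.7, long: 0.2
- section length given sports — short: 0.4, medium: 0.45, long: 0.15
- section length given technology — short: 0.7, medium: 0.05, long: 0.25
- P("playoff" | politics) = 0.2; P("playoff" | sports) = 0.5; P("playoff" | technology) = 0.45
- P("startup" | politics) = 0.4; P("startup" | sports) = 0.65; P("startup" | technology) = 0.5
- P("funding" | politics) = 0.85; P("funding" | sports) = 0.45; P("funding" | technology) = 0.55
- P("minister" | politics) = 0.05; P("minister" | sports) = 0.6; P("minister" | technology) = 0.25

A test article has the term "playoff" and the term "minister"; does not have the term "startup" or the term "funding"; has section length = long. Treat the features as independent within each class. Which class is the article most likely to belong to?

politics: 0.5 × 0.2 × 0.2 × (1−0.4) × (1−0.85) × 0.05 = 0.00009
sports: 0.15 × 0.15 × 0.5 × (1−0.65) × (1−0.45) × 0.6 = 0.001299375
technology: 0.35 × 0.25 × 0.45 × (1−0.5) × (1−0.55) × 0.25 = 0.00221484375
Highest score → technology.

technology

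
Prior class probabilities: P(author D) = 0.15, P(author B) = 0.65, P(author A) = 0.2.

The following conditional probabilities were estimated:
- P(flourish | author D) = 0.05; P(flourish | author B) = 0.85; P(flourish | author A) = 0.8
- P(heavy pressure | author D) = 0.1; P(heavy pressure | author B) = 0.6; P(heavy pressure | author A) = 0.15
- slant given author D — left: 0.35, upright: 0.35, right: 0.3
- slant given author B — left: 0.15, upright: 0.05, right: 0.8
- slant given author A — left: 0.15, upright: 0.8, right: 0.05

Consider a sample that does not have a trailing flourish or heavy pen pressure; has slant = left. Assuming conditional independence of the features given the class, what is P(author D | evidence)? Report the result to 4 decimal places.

0.8039

author D: 0.15 × (1−0.05) × (1−0.1) × 0.35 = 0.0448875
author B: 0.65 × (1−0.85) × (1−0.6) × 0.15 = 0.00585
author A: 0.2 × (1−0.8) × (1−0.15) × 0.15 = 0.0051
P(author D | x) = 0.0448875 / 0.0558375 ≈ 0.8039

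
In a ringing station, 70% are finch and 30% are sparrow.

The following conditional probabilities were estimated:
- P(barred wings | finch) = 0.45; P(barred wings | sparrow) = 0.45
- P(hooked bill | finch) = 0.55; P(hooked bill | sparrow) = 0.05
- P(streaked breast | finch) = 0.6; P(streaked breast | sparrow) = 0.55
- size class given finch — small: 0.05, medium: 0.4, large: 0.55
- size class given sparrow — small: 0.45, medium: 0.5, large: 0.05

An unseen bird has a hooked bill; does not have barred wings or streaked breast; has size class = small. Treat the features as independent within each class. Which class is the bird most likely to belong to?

finch

finch: 0.7 × (1−0.45) × 0.55 × (1−0.6) × 0.05 = 0.004235
sparrow: 0.3 × (1−0.45) × 0.05 × (1−0.55) × 0.45 = 0.001670625
Highest score → finch.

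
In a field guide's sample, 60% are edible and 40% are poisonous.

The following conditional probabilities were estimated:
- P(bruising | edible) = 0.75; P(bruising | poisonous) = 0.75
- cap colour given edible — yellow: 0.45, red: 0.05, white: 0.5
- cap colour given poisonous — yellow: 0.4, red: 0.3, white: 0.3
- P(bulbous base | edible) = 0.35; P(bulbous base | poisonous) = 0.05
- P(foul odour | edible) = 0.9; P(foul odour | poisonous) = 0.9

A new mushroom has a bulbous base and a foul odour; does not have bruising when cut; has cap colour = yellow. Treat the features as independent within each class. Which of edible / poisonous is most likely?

edible: 0.6 × (1−0.75) × 0.45 × 0.35 × 0.9 = 0.0212625
poisonous: 0.4 × (1−0.75) × 0.4 × 0.05 × 0.9 = 0.0018
Highest score → edible.

edible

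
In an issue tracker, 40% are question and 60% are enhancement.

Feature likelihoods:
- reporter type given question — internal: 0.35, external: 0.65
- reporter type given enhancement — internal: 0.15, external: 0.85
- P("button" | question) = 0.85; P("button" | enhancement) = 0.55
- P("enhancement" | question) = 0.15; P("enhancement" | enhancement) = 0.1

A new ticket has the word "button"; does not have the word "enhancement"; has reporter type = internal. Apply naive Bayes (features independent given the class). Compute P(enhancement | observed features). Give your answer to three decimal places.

0.306

question: 0.4 × 0.35 × 0.85 × (1−0.15) = 0.10115
enhancement: 0.6 × 0.15 × 0.55 × (1−0.1) = 0.04455
P(enhancement | x) = 0.04455 / 0.1457 ≈ 0.306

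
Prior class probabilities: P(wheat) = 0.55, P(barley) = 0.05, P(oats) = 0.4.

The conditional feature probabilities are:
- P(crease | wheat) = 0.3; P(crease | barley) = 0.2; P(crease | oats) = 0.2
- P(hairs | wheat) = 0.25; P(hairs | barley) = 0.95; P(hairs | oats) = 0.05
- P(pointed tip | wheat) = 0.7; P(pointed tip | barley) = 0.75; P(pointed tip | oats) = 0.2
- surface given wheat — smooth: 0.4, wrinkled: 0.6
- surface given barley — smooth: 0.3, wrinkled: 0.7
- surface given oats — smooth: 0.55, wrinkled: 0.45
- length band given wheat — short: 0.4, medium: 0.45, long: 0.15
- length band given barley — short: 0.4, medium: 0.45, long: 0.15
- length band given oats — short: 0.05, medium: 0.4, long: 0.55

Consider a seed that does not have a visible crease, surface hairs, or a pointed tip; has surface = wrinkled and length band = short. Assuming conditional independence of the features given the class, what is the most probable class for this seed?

wheat

wheat: 0.55 × (1−0.3) × (1−0.25) × (1−0.7) × 0.6 × 0.4 = 0.02079
barley: 0.05 × (1−0.2) × (1−0.95) × (1−0.75) × 0.7 × 0.4 = 0.00014
oats: 0.4 × (1−0.2) × (1−0.05) × (1−0.2) × 0.45 × 0.05 = 0.005472
Highest score → wheat.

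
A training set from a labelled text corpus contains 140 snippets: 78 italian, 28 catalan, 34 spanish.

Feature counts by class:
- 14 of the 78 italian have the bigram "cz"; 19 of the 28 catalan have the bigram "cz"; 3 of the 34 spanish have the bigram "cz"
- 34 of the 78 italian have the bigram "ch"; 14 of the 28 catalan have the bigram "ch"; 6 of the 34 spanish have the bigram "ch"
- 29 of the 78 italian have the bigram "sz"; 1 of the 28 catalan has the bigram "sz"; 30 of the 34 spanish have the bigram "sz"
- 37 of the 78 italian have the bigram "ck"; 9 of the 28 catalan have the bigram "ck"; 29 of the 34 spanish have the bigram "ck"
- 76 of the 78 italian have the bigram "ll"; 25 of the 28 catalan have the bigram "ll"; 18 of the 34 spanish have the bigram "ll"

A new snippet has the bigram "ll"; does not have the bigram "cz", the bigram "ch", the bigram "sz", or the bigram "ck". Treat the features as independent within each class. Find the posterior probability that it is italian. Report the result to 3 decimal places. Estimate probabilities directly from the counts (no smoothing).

0.802

italian: (78/140) × (64/78) × (44/78) × (49/78) × (41/78) × (76/78) ≈ 0.0829697
catalan: (28/140) × (9/28) × (14/28) × (27/28) × (19/28) × (25/28) ≈ 0.0187788
spanish: (34/140) × (31/34) × (28/34) × (4/34) × (5/34) × (18/34) ≈ 0.00167024
P(italian | x) = 0.0829697 / 0.10341874 ≈ 0.802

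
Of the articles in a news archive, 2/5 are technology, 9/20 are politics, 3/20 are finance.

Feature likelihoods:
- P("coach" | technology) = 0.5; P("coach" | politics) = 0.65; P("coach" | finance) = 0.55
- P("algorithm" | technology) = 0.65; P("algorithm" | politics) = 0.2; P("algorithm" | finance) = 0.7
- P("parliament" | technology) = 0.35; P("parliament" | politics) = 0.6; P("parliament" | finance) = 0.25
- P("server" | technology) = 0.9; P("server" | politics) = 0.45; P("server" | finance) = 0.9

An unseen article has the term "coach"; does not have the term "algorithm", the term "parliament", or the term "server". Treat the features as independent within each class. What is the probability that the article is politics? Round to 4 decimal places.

0.8893

technology: 0.4 × 0.5 × (1−0.65) × (1−0.35) × (1−0.9) = 0.00455
politics: 0.45 × 0.65 × (1−0.2) × (1−0.6) × (1−0.45) = 0.05148
finance: 0.15 × 0.55 × (1−0.7) × (1−0.25) × (1−0.9) = 0.00185625
P(politics | x) = 0.05148 / 0.05788625 ≈ 0.8893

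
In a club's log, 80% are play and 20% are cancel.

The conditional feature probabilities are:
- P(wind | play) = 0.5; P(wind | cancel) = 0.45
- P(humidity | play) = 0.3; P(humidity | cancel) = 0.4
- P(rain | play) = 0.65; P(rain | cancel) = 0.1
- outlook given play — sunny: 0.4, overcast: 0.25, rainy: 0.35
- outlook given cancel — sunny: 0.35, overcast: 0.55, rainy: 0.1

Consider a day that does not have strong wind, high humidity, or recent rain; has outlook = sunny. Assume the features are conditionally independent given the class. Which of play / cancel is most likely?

play

play: 0.8 × (1−0.5) × (1−0.3) × (1−0.65) × 0.4 = 0.0392
cancel: 0.2 × (1−0.45) × (1−0.4) × (1−0.1) × 0.35 = 0.02079
Highest score → play.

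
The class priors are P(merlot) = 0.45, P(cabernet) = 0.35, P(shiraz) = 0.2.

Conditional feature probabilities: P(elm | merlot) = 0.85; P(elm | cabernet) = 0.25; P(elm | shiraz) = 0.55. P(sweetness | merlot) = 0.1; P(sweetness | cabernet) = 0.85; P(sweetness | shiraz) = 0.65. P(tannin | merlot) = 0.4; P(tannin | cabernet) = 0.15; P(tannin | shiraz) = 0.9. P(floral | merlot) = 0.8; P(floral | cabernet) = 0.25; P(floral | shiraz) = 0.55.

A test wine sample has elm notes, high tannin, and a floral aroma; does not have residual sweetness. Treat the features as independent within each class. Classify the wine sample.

merlot

merlot: 0.45 × 0.85 × (1−0.1) × 0.4 × 0.8 = 0.11016
cabernet: 0.35 × 0.25 × (1−0.85) × 0.15 × 0.25 = 0.0004921875
shiraz: 0.2 × 0.55 × (1−0.65) × 0.9 × 0.55 = 0.0190575
Highest score → merlot.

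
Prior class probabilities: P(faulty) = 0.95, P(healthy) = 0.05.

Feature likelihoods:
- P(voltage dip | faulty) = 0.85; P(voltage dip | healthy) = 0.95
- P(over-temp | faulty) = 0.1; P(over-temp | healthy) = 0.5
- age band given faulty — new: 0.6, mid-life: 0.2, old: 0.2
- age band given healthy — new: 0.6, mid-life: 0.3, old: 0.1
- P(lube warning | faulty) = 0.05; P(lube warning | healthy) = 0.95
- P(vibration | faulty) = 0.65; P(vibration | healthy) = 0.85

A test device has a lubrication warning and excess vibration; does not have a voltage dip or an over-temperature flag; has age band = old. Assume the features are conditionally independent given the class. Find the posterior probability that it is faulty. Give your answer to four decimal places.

faulty: 0.95 × (1−0.85) × (1−0.1) × 0.2 × 0.05 × 0.65 = 0.000833625
healthy: 0.05 × (1−0.95) × (1−0.5) × 0.1 × 0.95 × 0.85 = 0.0001009375
P(faulty | x) = 0.000833625 / 0.0009345625 ≈ 0.8920

0.8920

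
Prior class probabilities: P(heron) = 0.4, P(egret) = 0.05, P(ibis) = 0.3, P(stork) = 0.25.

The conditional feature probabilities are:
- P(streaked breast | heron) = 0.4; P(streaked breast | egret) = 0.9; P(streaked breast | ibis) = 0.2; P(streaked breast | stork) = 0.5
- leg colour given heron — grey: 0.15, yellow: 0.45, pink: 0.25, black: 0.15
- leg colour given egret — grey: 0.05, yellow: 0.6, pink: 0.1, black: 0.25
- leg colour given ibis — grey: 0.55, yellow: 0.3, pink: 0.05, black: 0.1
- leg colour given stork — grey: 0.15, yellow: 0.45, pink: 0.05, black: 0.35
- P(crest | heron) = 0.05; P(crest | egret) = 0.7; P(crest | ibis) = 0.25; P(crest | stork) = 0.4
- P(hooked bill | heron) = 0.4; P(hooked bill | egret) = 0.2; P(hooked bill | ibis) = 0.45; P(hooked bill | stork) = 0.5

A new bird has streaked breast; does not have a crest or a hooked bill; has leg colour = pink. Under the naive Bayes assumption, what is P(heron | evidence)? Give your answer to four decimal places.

0.8447

heron: 0.4 × 0.4 × 0.25 × (1−0.05) × (1−0.4) = 0.0228
egret: 0.05 × 0.9 × 0.1 × (1−0.7) × (1−0.2) = 0.00108
ibis: 0.3 × 0.2 × 0.05 × (1−0.25) × (1−0.45) = 0.0012375
stork: 0.25 × 0.5 × 0.05 × (1−0.4) × (1−0.5) = 0.001875
P(heron | x) = 0.0228 / 0.0269925 ≈ 0.8447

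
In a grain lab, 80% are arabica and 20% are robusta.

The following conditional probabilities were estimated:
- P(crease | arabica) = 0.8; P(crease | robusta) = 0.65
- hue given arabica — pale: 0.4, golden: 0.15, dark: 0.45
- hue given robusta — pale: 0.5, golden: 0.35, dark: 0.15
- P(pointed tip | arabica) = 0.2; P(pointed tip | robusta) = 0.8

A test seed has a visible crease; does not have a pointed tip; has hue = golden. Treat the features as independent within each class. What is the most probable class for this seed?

arabica

arabica: 0.8 × 0.8 × 0.15 × (1−0.2) = 0.0768
robusta: 0.2 × 0.65 × 0.35 × (1−0.8) = 0.0091
Highest score → arabica.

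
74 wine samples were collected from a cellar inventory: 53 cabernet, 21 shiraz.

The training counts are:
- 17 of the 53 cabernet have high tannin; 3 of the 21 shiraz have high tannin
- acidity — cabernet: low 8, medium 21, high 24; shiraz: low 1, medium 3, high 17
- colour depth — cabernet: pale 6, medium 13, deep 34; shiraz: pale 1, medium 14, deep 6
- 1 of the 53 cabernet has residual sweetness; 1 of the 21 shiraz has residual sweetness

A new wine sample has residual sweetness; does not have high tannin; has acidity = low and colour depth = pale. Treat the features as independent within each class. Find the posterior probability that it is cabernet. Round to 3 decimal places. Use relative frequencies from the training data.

cabernet: (53/74) × (36/53) × (8/53) × (6/53) × (1/53) ≈ 0.00015685
shiraz: (21/74) × (18/21) × (1/21) × (1/21) × (1/21) ≈ 0.0000262653
P(cabernet | x) = 0.00015685 / 0.0001831153 ≈ 0.857

0.857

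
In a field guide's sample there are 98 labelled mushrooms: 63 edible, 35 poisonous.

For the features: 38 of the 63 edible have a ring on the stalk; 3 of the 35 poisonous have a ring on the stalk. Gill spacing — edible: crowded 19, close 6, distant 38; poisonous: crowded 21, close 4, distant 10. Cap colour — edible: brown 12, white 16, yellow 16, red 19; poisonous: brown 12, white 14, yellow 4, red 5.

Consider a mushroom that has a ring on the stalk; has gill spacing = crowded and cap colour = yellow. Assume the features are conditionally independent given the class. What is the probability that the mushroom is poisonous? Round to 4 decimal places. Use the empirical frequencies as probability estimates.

edible: (63/98) × (38/63) × (19/63) × (16/63) ≈ 0.0296996
poisonous: (35/98) × (3/35) × (21/35) × (4/35) ≈ 0.00209913
P(poisonous | x) = 0.00209913 / 0.03179873 ≈ 0.0660

0.0660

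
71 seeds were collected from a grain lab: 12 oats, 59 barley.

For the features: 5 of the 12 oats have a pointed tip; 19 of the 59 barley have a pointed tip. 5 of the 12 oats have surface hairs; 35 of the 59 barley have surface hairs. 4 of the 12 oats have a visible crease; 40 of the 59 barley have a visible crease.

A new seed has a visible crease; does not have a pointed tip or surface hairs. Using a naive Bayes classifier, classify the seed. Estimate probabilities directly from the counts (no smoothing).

oats: (12/71) × (7/12) × (7/12) × (4/12) ≈ 0.0191706
barley: (59/71) × (40/59) × (24/59) × (40/59) ≈ 0.155371
Highest score → barley.

barley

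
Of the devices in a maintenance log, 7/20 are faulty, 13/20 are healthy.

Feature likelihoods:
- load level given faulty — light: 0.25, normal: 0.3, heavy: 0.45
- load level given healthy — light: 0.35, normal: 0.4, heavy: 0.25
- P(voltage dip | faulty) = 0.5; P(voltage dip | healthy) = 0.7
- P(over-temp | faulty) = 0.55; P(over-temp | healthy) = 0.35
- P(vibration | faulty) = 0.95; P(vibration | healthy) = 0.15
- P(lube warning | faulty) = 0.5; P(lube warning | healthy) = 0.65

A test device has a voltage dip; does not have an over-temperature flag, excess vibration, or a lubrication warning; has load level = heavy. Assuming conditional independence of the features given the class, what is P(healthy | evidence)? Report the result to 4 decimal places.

faulty: 0.35 × 0.45 × 0.5 × (1−0.55) × (1−0.95) × (1−0.5) = 0.0008859375
healthy: 0.65 × 0.25 × 0.7 × (1−0.35) × (1−0.15) × (1−0.65) = 0.02199640625
P(healthy | x) = 0.02199640625 / 0.02288234375 ≈ 0.9613

0.9613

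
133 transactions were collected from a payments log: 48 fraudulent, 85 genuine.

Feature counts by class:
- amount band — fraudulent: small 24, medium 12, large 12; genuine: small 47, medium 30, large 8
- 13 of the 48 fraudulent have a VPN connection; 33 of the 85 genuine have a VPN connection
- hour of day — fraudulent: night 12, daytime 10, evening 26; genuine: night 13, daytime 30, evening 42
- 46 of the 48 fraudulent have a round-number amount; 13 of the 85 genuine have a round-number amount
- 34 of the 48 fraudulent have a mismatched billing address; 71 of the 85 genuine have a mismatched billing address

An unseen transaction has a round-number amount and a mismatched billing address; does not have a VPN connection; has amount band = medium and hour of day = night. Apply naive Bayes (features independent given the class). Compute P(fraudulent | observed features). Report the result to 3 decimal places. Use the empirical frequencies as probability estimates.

fraudulent: (48/133) × (12/48) × (35/48) × (12/48) × (46/48) × (34/48) ≈ 0.0111648
genuine: (85/133) × (30/85) × (52/85) × (13/85) × (13/85) × (71/85) ≈ 0.00269614
P(fraudulent | x) = 0.0111648 / 0.01386094 ≈ 0.805

0.805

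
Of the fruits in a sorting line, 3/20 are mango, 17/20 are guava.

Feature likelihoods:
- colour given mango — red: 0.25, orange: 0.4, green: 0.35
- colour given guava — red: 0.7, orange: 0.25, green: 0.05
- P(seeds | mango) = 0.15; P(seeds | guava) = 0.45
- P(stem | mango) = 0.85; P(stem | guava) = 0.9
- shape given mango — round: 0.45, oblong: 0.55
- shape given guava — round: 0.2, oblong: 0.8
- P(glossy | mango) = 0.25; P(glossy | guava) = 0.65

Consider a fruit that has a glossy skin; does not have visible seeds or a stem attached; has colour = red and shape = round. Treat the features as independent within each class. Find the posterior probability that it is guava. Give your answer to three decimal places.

0.888

mango: 0.15 × 0.25 × (1−0.15) × (1−0.85) × 0.45 × 0.25 = 0.000537890625
guava: 0.85 × 0.7 × (1−0.45) × (1−0.9) × 0.2 × 0.65 = 0.00425425
P(guava | x) = 0.00425425 / 0.004792140625 ≈ 0.888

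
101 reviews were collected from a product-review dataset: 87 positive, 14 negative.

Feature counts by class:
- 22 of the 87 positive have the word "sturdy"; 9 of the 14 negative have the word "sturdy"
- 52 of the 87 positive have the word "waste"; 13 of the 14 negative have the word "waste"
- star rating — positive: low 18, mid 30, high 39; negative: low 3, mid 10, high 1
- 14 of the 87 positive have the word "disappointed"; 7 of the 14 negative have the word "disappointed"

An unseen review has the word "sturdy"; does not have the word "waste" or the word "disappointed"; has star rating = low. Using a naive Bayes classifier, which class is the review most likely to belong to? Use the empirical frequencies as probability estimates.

positive: (87/101) × (22/87) × (35/87) × (18/87) × (73/87) ≈ 0.0152127
negative: (14/101) × (9/14) × (1/14) × (3/14) × (7/14) ≈ 0.000681956
Highest score → positive.

positive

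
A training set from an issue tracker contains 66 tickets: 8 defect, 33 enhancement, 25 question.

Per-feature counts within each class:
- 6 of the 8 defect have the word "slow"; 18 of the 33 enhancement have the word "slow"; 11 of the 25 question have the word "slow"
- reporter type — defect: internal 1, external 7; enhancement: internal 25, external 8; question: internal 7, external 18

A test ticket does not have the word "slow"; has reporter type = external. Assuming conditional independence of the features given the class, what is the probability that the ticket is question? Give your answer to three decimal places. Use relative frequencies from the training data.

0.652

defect: (8/66) × (2/8) × (7/8) ≈ 0.0265152
enhancement: (33/66) × (15/33) × (8/33) ≈ 0.0550964
question: (25/66) × (14/25) × (18/25) ≈ 0.152727
P(question | x) = 0.152727 / 0.2343386 ≈ 0.652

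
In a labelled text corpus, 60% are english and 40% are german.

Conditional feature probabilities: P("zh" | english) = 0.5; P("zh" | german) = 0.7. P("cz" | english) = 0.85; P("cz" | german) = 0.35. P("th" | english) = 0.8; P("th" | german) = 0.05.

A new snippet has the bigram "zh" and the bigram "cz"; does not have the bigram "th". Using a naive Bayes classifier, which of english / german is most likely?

german

english: 0.6 × 0.5 × 0.85 × (1−0.8) = 0.051
german: 0.4 × 0.7 × 0.35 × (1−0.05) = 0.0931
Highest score → german.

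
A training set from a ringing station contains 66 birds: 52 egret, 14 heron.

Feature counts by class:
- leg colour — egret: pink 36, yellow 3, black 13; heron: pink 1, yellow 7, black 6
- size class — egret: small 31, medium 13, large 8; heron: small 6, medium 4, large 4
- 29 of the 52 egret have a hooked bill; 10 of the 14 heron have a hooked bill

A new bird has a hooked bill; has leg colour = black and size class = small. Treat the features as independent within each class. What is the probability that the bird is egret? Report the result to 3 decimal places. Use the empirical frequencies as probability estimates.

0.702

egret: (52/66) × (13/52) × (31/52) × (29/52) ≈ 0.0654866
heron: (14/66) × (6/14) × (6/14) × (10/14) ≈ 0.0278293
P(egret | x) = 0.0654866 / 0.0933159 ≈ 0.702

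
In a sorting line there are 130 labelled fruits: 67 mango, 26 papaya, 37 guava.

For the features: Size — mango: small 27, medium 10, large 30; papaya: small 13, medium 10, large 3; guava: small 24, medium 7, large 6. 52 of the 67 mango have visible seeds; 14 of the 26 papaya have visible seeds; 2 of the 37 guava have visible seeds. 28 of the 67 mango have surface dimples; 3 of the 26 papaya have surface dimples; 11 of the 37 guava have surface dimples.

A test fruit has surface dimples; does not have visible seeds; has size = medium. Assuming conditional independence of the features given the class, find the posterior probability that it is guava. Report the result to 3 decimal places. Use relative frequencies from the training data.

mango: (67/130) × (10/67) × (15/67) × (28/67) ≈ 0.00719708
papaya: (26/130) × (10/26) × (12/26) × (3/26) ≈ 0.0040965
guava: (37/130) × (7/37) × (35/37) × (11/37) ≈ 0.015143
P(guava | x) = 0.015143 / 0.02643658 ≈ 0.573

0.573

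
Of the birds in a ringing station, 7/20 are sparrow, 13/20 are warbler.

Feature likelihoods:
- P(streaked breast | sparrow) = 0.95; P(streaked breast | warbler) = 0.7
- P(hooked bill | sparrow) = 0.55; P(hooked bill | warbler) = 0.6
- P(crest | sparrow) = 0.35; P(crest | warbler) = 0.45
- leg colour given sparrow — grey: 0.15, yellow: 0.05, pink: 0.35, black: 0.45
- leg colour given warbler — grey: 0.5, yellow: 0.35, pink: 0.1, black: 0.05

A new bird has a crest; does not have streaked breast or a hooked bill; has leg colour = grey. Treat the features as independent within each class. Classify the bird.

warbler

sparrow: 0.35 × (1−0.95) × (1−0.55) × 0.35 × 0.15 = 0.0004134375
warbler: 0.65 × (1−0.7) × (1−0.6) × 0.45 × 0.5 = 0.01755
Highest score → warbler.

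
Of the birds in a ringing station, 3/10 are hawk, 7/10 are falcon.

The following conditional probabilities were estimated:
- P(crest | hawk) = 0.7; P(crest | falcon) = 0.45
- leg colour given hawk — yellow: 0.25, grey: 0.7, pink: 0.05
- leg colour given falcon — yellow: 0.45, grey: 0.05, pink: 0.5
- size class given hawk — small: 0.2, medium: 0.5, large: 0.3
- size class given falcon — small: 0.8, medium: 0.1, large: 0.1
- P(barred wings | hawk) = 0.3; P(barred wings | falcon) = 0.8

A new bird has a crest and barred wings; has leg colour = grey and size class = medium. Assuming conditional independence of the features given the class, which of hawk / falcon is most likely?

hawk: 0.3 × 0.7 × 0.7 × 0.5 × 0.3 = 0.02205
falcon: 0.7 × 0.45 × 0.05 × 0.1 × 0.8 = 0.00126
Highest score → hawk.

hawk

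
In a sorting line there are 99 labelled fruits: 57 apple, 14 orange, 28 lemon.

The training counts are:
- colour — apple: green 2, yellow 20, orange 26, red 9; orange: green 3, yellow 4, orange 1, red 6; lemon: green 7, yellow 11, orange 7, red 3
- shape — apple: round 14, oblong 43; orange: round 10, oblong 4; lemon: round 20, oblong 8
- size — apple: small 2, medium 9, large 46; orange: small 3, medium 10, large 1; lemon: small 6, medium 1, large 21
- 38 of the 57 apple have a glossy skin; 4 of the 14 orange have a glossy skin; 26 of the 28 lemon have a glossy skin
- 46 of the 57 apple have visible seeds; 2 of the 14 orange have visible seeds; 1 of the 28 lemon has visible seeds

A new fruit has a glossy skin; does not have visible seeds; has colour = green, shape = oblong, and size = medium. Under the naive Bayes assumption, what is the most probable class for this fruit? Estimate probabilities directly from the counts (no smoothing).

apple: (57/99) × (2/57) × (43/57) × (9/57) × (38/57) × (11/57) ≈ 0.000309587
orange: (14/99) × (3/14) × (4/14) × (10/14) × (4/14) × (12/14) ≈ 0.00151452
lemon: (28/99) × (7/28) × (8/28) × (1/28) × (26/28) × (27/28) ≈ 0.000646038
Highest score → orange.

orange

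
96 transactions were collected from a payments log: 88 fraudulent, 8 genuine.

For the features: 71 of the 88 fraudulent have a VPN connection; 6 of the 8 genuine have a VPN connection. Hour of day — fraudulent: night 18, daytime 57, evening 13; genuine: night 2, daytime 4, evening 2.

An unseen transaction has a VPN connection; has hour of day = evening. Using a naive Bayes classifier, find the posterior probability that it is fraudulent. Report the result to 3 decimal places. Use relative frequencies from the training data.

fraudulent: (88/96) × (71/88) × (13/88) ≈ 0.109257
genuine: (8/96) × (6/8) × (2/8) = 0.015625
P(fraudulent | x) = 0.109257 / 0.124882 ≈ 0.875

0.875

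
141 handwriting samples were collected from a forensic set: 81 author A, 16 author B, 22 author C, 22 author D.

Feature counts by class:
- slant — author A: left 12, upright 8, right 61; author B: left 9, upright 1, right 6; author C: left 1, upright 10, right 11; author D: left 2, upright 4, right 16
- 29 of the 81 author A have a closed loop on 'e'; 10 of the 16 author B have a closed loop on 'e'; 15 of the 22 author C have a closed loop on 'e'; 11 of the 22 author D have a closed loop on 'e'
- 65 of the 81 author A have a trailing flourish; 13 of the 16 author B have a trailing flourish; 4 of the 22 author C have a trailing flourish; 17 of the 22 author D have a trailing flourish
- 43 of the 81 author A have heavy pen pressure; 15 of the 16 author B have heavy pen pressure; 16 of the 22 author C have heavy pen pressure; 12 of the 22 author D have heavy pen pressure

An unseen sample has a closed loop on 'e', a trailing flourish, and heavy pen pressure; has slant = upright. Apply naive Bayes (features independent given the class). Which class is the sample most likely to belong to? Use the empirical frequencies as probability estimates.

author A

author A: (81/141) × (8/81) × (29/81) × (65/81) × (43/81) ≈ 0.00865358
author B: (16/141) × (1/16) × (10/16) × (13/16) × (15/16) ≈ 0.00337641
author C: (22/141) × (10/22) × (15/22) × (4/22) × (16/22) ≈ 0.00639417
author D: (22/141) × (4/22) × (11/22) × (17/22) × (12/22) ≈ 0.00597855
Highest score → author A.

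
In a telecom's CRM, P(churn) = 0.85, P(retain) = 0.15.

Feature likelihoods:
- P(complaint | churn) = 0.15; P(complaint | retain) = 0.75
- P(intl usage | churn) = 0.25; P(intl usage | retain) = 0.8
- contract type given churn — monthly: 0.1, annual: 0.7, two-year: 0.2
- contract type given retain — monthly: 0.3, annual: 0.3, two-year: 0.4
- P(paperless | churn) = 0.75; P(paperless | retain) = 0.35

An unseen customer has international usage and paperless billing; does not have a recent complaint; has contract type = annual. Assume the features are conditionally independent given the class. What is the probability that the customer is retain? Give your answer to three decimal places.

churn: 0.85 × (1−0.15) × 0.25 × 0.7 × 0.75 = 0.094828125
retain: 0.15 × (1−0.75) × 0.8 × 0.3 × 0.35 = 0.00315
P(retain | x) = 0.00315 / 0.097978125 ≈ 0.032

0.032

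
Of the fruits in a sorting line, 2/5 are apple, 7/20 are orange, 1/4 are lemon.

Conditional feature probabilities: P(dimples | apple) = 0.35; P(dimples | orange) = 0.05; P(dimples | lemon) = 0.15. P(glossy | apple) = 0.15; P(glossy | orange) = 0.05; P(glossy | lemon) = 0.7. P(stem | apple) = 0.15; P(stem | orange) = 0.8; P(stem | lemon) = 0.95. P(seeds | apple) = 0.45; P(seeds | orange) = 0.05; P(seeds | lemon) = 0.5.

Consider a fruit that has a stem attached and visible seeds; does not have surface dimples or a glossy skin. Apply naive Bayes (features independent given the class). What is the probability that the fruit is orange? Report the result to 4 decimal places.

apple: 0.4 × (1−0.35) × (1−0.15) × 0.15 × 0.45 = 0.0149175
orange: 0.35 × (1−0.05) × (1−0.05) × 0.8 × 0.05 = 0.012635
lemon: 0.25 × (1−0.15) × (1−0.7) × 0.95 × 0.5 = 0.03028125
P(orange | x) = 0.012635 / 0.05783375 ≈ 0.2185

0.2185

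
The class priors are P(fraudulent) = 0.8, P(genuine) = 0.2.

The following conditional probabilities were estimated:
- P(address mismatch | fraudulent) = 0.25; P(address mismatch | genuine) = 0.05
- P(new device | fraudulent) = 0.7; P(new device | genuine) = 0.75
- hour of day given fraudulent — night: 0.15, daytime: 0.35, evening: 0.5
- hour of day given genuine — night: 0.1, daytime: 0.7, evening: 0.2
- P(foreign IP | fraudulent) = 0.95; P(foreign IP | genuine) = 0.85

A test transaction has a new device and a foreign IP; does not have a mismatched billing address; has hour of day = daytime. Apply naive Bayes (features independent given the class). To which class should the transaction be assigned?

fraudulent: 0.8 × (1−0.25) × 0.7 × 0.35 × 0.95 = 0.13965
genuine: 0.2 × (1−0.05) × 0.75 × 0.7 × 0.85 = 0.0847875
Highest score → fraudulent.

fraudulent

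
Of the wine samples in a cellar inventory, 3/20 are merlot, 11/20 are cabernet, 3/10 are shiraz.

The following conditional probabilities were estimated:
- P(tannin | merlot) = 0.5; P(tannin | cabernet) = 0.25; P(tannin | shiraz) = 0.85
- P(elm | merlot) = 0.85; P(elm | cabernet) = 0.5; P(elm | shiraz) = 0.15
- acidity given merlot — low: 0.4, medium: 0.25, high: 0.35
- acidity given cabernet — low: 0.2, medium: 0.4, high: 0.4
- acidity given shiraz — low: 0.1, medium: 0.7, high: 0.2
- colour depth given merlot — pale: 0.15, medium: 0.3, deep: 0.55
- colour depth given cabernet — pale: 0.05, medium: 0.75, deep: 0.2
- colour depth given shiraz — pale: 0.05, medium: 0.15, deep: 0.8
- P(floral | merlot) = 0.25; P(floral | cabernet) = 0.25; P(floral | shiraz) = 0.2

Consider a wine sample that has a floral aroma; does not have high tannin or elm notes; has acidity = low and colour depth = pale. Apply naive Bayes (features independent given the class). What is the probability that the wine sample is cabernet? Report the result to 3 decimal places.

merlot: 0.15 × (1−0.5) × (1−0.85) × 0.4 × 0.15 × 0.25 = 0.00016875
cabernet: 0.55 × (1−0.25) × (1−0.5) × 0.2 × 0.05 × 0.25 = 0.000515625
shiraz: 0.3 × (1−0.85) × (1−0.15) × 0.1 × 0.05 × 0.2 = 0.00003825
P(cabernet | x) = 0.000515625 / 0.000722625 ≈ 0.714

0.714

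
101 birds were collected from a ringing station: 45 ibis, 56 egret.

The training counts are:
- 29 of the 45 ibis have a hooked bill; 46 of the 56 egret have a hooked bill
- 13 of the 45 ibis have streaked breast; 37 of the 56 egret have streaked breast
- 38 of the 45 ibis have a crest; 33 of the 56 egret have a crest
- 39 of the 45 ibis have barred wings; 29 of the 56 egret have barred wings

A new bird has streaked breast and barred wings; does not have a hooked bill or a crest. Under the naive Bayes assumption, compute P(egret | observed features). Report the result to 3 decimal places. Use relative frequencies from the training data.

ibis: (45/101) × (16/45) × (13/45) × (7/45) × (39/45) ≈ 0.00616974
egret: (56/101) × (10/56) × (37/56) × (23/56) × (29/56) ≈ 0.0139137
P(egret | x) = 0.0139137 / 0.02008344 ≈ 0.693

0.693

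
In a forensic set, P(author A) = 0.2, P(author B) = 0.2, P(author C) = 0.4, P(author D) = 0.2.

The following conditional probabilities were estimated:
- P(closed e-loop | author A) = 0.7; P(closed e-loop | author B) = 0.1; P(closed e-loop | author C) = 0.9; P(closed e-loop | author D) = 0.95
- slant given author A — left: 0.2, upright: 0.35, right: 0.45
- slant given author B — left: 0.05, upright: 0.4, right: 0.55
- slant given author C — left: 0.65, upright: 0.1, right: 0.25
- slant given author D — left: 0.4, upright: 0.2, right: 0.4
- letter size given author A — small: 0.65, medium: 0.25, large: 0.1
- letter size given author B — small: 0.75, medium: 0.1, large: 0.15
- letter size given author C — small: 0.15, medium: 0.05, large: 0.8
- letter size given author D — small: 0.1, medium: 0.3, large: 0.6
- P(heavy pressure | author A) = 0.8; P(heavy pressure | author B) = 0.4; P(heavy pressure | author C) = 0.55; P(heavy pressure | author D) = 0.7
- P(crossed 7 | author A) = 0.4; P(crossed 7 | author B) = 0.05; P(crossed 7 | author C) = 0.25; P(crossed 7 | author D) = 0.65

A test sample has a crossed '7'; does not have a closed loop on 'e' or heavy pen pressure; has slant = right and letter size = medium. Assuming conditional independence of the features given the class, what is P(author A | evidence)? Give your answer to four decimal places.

author A: 0.2 × (1−0.7) × 0.45 × 0.25 × (1−0.8) × 0.4 = 0.00054
author B: 0.2 × (1−0.1) × 0.55 × 0.1 × (1−0.4) × 0.05 = 0.000297
author C: 0.4 × (1−0.9) × 0.25 × 0.05 × (1−0.55) × 0.25 = 0.00005625
author D: 0.2 × (1−0.95) × 0.4 × 0.3 × (1−0.7) × 0.65 = 0.000234
P(author A | x) = 0.00054 / 0.00112725 ≈ 0.4790

0.4790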